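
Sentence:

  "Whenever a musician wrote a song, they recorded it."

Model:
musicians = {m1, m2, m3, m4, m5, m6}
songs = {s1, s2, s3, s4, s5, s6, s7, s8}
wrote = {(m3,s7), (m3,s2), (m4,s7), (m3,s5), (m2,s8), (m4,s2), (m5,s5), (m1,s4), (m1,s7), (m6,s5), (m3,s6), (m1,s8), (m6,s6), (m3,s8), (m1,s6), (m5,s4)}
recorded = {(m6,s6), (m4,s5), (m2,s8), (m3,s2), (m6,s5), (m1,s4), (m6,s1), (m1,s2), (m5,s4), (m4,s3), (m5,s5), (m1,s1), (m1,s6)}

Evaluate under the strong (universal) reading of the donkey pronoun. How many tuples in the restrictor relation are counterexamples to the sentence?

8

"it" takes "a song" as antecedent — a donkey pronoun bound across the clause boundary.
Strong reading: for every (m,s) with wrote(m,s), recorded(m,s).
Restrictor pairs: (m1,s4) ✓  (m1,s6) ✓  (m1,s7) ✗  (m1,s8) ✗  (m2,s8) ✓  (m3,s2) ✓  (m3,s5) ✗  (m3,s6) ✗  (m3,s7) ✗  (m3,s8) ✗  (m4,s2) ✗  (m4,s7) ✗  (m5,s4) ✓  (m5,s5) ✓  (m6,s5) ✓  (m6,s6) ✓
Counterexamples (restrictor pairs failing the scope): 8.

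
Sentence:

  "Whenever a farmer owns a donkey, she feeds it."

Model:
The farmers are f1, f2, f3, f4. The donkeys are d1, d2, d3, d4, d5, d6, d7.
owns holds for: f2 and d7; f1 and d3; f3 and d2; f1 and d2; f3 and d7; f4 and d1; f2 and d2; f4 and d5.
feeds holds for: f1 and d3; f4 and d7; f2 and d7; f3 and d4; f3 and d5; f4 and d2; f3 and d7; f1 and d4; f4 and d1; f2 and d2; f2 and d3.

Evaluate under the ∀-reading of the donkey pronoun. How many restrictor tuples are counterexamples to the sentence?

"it" takes "a donkey" as antecedent — a donkey pronoun bound across the clause boundary.
Strong reading: for every (f,d) with owns(f,d), feeds(f,d).
Restrictor pairs: (f1,d2) ✗  (f1,d3) ✓  (f2,d2) ✓  (f2,d7) ✓  (f3,d2) ✗  (f3,d7) ✓  (f4,d1) ✓  (f4,d5) ✗
Counterexamples (restrictor pairs failing the scope): 3.

3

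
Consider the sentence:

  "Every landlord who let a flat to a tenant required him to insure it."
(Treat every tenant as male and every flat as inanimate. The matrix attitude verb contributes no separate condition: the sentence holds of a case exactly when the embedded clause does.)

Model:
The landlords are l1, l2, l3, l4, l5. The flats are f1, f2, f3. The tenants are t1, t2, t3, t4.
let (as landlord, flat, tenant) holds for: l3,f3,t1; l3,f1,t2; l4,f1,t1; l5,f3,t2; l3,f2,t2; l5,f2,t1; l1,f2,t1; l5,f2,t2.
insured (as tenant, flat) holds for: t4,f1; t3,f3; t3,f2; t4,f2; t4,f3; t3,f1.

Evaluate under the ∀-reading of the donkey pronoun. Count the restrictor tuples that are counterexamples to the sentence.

8

"him" takes "a tenant" as antecedent and "it" takes "a flat"; both are donkey pronouns co-varying with the restrictor.
Strong reading: for every (l,f,t) with let(l,f,t), insured(t,f).
Restrictor triples: (l1,f2,t1)→insured(t1,f2) ✗  (l3,f1,t2)→insured(t2,f1) ✗  (l3,f2,t2)→insured(t2,f2) ✗  (l3,f3,t1)→insured(t1,f3) ✗  (l4,f1,t1)→insured(t1,f1) ✗  (l5,f2,t1)→insured(t1,f2) ✗  (l5,f2,t2)→insured(t2,f2) ✗  (l5,f3,t2)→insured(t2,f3) ✗
Counterexamples (restrictor triples failing the scope): 8.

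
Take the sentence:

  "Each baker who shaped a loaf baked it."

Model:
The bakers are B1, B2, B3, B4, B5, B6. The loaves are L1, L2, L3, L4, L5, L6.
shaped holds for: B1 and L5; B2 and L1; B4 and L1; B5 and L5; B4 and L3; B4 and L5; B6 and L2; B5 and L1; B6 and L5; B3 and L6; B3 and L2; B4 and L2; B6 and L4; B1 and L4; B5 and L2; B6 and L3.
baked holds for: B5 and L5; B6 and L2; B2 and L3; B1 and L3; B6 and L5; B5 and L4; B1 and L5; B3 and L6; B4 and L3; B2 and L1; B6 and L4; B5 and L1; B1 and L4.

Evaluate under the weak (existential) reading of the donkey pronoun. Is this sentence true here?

True

"it" takes "a loaf" as antecedent — a donkey pronoun bound across the clause boundary.
Weak reading: every baker b with some shaped-loaf has at least one shaped-loaf l such that baked(b,l).
Per baker: B1:✓  B2:✓  B3:✓  B4:✓  B5:✓  B6:✓
Every baker in the restrictor has a witness.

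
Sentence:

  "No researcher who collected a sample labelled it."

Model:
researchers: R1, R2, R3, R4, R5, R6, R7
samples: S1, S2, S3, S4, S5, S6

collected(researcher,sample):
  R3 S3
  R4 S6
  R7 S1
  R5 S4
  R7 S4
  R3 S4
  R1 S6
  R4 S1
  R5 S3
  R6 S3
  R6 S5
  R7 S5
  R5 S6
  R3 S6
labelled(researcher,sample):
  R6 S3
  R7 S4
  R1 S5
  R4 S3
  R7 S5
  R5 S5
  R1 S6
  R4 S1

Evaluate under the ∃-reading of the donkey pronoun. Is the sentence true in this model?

"it" takes "a sample" as antecedent — a donkey pronoun bound across the clause boundary.
Truth condition: for no (r,s) with collected(r,s) does labelled(r,s) hold.
Restrictor pairs — does the scope hold? (R1,S6):holds  (R3,S3):fails  (R3,S4):fails  (R3,S6):fails  (R4,S1):holds  (R4,S6):fails  (R5,S3):fails  (R5,S4):fails  (R5,S6):fails  (R6,S3):holds  (R6,S5):fails  (R7,S1):fails  (R7,S4):holds  (R7,S5):holds
Scope holds for 5 pair(s), so the sentence is false.

False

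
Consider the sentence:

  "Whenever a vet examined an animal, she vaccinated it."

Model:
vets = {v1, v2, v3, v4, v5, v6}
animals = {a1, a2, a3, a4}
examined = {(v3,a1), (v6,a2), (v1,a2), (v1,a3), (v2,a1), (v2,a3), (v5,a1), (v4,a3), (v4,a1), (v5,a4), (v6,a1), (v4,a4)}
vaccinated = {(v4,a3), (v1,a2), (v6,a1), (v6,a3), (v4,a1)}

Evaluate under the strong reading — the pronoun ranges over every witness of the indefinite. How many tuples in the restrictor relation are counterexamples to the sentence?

"it" takes "an animal" as antecedent — a donkey pronoun bound across the clause boundary.
Strong reading: for every (v,a) with examined(v,a), vaccinated(v,a).
Restrictor pairs: (v1,a2) ✓  (v1,a3) ✗  (v2,a1) ✗  (v2,a3) ✗  (v3,a1) ✗  (v4,a1) ✓  (v4,a3) ✓  (v4,a4) ✗  (v5,a1) ✗  (v5,a4) ✗  (v6,a1) ✓  (v6,a2) ✗
Counterexamples (restrictor pairs failing the scope): 8.

8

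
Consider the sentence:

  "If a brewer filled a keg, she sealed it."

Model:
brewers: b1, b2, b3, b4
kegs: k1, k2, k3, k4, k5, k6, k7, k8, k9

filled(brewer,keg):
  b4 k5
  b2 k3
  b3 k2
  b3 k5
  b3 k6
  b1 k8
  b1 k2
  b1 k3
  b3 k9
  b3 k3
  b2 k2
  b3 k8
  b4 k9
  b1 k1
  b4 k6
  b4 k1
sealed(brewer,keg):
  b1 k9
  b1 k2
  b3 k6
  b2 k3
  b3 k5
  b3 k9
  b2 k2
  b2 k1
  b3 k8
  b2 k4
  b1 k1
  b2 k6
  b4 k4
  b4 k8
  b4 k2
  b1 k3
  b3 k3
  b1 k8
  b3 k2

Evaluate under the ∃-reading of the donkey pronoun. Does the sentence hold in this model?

"it" takes "a keg" as antecedent — a donkey pronoun bound across the clause boundary.
Weak reading: every brewer b with some filled-keg has at least one filled-keg k such that sealed(b,k).
Per brewer: b1:✓  b2:✓  b3:✓  b4:✗
b4 has no witness among its filled-kegs.

False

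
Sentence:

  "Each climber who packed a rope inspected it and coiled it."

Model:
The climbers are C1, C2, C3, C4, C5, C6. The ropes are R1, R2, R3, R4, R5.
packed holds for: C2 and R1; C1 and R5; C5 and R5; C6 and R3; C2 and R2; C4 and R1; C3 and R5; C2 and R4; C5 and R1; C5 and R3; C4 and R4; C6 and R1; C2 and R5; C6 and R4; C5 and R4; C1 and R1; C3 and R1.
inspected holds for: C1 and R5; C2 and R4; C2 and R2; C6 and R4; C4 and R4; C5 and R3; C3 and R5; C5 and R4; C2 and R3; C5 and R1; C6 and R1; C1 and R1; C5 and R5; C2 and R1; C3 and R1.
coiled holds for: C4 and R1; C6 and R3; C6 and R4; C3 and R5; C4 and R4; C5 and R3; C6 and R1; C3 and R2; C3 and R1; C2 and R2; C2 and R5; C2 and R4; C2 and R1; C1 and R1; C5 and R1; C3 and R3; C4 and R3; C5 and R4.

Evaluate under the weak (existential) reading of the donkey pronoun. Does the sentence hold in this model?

True

"it" takes "a rope" as antecedent — a donkey pronoun bound across the clause boundary.
Weak reading: every climber c with some packed-rope has at least one packed-rope r such that inspected(c,r) ∧ coiled(c,r).
Per climber: C1:✓  C2:✓  C3:✓  C4:✓  C5:✓  C6:✓
Every climber in the restrictor has a witness.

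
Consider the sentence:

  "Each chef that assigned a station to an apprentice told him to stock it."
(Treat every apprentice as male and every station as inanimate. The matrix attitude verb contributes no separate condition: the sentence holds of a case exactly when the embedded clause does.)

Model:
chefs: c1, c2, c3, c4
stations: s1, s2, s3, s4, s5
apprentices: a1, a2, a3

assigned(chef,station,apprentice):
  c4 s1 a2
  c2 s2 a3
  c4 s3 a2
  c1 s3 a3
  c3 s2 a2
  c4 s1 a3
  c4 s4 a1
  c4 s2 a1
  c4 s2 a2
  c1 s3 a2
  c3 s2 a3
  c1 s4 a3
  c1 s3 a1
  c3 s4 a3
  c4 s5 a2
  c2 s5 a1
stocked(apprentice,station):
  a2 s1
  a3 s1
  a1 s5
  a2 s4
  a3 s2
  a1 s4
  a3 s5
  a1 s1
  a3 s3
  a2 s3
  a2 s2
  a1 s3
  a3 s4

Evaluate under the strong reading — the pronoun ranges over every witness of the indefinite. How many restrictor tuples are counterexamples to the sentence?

2

"him" takes "an apprentice" as antecedent and "it" takes "a station"; both are donkey pronouns co-varying with the restrictor.
Strong reading: for every (c,s,a) with assigned(c,s,a), stocked(a,s).
Restrictor triples: (c1,s3,a1)→stocked(a1,s3) ✓  (c1,s3,a2)→stocked(a2,s3) ✓  (c1,s3,a3)→stocked(a3,s3) ✓  (c1,s4,a3)→stocked(a3,s4) ✓  (c2,s2,a3)→stocked(a3,s2) ✓  (c2,s5,a1)→stocked(a1,s5) ✓  (c3,s2,a2)→stocked(a2,s2) ✓  (c3,s2,a3)→stocked(a3,s2) ✓  (c3,s4,a3)→stocked(a3,s4) ✓  (c4,s1,a2)→stocked(a2,s1) ✓  (c4,s1,a3)→stocked(a3,s1) ✓  (c4,s2,a1)→stocked(a1,s2) ✗  (c4,s2,a2)→stocked(a2,s2) ✓  (c4,s3,a2)→stocked(a2,s3) ✓  (c4,s4,a1)→stocked(a1,s4) ✓  (c4,s5,a2)→stocked(a2,s5) ✗
Counterexamples (restrictor triples failing the scope): 2.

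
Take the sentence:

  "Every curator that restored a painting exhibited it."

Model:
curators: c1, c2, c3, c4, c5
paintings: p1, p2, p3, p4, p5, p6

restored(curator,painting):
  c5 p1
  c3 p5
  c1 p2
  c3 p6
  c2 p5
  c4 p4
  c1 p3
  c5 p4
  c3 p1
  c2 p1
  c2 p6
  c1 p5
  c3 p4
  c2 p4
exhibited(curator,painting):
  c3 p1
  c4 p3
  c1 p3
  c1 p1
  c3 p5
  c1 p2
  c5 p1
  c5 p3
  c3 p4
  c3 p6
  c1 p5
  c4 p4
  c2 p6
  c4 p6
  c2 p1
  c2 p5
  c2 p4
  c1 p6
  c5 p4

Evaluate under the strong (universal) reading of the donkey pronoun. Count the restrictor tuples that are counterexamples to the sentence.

"it" takes "a painting" as antecedent — a donkey pronoun bound across the clause boundary.
Strong reading: for every (c,p) with restored(c,p), exhibited(c,p).
Restrictor pairs: (c1,p2) ✓  (c1,p3) ✓  (c1,p5) ✓  (c2,p1) ✓  (c2,p4) ✓  (c2,p5) ✓  (c2,p6) ✓  (c3,p1) ✓  (c3,p4) ✓  (c3,p5) ✓  (c3,p6) ✓  (c4,p4) ✓  (c5,p1) ✓  (c5,p4) ✓
Counterexamples (restrictor pairs failing the scope): 0.

0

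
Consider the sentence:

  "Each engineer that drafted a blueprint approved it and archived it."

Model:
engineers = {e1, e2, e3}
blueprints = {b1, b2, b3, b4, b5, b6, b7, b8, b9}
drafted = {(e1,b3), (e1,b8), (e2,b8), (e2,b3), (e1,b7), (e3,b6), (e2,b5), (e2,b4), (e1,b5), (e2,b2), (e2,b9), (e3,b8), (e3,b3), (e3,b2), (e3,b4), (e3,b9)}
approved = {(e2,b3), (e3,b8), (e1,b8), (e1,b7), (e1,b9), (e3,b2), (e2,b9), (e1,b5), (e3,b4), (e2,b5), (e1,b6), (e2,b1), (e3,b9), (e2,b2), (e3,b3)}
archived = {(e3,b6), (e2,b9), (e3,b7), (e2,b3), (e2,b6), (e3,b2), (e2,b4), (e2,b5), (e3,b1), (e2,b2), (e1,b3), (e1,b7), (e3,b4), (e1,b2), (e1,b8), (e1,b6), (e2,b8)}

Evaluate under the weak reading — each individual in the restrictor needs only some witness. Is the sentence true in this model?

"it" takes "a blueprint" as antecedent — a donkey pronoun bound across the clause boundary.
Weak reading: every engineer e with some drafted-blueprint has at least one drafted-blueprint b such that approved(e,b) ∧ archived(e,b).
Per engineer: e1:✓  e2:✓  e3:✓
Every engineer in the restrictor has a witness.

True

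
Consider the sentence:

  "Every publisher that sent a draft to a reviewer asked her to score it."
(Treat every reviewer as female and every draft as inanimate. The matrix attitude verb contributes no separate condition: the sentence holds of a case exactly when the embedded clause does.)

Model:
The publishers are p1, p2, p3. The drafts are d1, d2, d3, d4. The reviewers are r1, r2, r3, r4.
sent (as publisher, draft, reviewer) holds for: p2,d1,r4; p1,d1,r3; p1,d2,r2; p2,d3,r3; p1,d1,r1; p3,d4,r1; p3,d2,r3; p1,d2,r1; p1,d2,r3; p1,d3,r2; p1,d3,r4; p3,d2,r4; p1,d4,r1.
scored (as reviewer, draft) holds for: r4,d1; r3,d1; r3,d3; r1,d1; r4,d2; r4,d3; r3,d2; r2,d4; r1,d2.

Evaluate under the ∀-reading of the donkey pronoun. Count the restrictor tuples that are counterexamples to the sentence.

"her" takes "a reviewer" as antecedent and "it" takes "a draft"; both are donkey pronouns co-varying with the restrictor.
Strong reading: for every (p,d,r) with sent(p,d,r), scored(r,d).
Restrictor triples: (p1,d1,r1)→scored(r1,d1) ✓  (p1,d1,r3)→scored(r3,d1) ✓  (p1,d2,r1)→scored(r1,d2) ✓  (p1,d2,r2)→scored(r2,d2) ✗  (p1,d2,r3)→scored(r3,d2) ✓  (p1,d3,r2)→scored(r2,d3) ✗  (p1,d3,r4)→scored(r4,d3) ✓  (p1,d4,r1)→scored(r1,d4) ✗  (p2,d1,r4)→scored(r4,d1) ✓  (p2,d3,r3)→scored(r3,d3) ✓  (p3,d2,r3)→scored(r3,d2) ✓  (p3,d2,r4)→scored(r4,d2) ✓  (p3,d4,r1)→scored(r1,d4) ✗
Counterexamples (restrictor triples failing the scope): 4.

4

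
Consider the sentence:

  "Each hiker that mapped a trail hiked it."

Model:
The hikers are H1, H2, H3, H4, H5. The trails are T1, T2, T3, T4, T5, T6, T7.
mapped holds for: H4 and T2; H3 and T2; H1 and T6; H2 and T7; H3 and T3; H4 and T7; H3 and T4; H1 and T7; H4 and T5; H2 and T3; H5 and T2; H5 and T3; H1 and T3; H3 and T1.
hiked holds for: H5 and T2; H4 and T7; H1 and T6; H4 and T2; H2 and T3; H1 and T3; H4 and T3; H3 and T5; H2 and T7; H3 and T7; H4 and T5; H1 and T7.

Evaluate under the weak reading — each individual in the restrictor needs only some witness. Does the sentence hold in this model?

False

"it" takes "a trail" as antecedent — a donkey pronoun bound across the clause boundary.
Weak reading: every hiker h with some mapped-trail has at least one mapped-trail t such that hiked(h,t).
Per hiker: H1:✓  H2:✓  H3:✗  H4:✓  H5:✓
H3 has no witness among its mapped-trails.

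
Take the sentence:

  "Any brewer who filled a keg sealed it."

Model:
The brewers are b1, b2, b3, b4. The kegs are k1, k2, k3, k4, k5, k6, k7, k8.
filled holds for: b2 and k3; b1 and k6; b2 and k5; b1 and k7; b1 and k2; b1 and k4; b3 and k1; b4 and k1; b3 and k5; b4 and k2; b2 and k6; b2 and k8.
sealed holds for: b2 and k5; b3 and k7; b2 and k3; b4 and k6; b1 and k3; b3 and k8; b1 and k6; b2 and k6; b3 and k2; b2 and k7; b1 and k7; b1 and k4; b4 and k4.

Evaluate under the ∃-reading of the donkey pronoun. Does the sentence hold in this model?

False

"it" takes "a keg" as antecedent — a donkey pronoun bound across the clause boundary.
Weak reading: every brewer b with some filled-keg has at least one filled-keg k such that sealed(b,k).
Per brewer: b1:✓  b2:✓  b3:✗  b4:✗
b3 has no witness among its filled-kegs.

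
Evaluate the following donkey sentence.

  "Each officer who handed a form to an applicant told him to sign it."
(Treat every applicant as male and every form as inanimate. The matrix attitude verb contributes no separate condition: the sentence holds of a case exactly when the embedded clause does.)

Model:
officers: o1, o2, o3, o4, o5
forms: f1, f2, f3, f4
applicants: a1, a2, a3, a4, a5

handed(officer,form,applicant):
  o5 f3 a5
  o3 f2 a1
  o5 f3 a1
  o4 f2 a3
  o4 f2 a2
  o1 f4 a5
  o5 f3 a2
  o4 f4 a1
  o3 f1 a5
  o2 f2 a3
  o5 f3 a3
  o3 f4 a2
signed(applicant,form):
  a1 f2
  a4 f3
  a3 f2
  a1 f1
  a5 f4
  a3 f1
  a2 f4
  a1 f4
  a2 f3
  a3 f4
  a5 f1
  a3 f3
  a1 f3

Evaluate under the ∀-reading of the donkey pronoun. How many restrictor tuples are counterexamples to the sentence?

"him" takes "an applicant" as antecedent and "it" takes "a form"; both are donkey pronouns co-varying with the restrictor.
Strong reading: for every (o,f,a) with handed(o,f,a), signed(a,f).
Restrictor triples: (o1,f4,a5)→signed(a5,f4) ✓  (o2,f2,a3)→signed(a3,f2) ✓  (o3,f1,a5)→signed(a5,f1) ✓  (o3,f2,a1)→signed(a1,f2) ✓  (o3,f4,a2)→signed(a2,f4) ✓  (o4,f2,a2)→signed(a2,f2) ✗  (o4,f2,a3)→signed(a3,f2) ✓  (o4,f4,a1)→signed(a1,f4) ✓  (o5,f3,a1)→signed(a1,f3) ✓  (o5,f3,a2)→signed(a2,f3) ✓  (o5,f3,a3)→signed(a3,f3) ✓  (o5,f3,a5)→signed(a5,f3) ✗
Counterexamples (restrictor triples failing the scope): 2.

2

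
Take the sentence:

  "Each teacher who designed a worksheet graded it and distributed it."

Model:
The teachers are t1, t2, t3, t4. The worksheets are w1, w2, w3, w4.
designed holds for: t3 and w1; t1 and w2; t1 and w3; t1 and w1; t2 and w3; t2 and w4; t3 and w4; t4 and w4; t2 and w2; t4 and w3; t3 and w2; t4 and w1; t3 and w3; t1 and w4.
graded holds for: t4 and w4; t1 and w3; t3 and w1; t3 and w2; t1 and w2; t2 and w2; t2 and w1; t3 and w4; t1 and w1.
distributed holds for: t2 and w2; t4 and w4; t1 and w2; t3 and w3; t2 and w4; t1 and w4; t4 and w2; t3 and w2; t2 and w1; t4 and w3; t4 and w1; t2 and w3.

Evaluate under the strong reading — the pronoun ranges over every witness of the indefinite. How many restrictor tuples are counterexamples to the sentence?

"it" takes "a worksheet" as antecedent — a donkey pronoun bound across the clause boundary.
Strong reading: for every (t,w) with designed(t,w), graded(t,w) ∧ distributed(t,w).
Restrictor pairs: (t1,w1) ✗  (t1,w2) ✓  (t1,w3) ✗  (t1,w4) ✗  (t2,w2) ✓  (t2,w3) ✗  (t2,w4) ✗  (t3,w1) ✗  (t3,w2) ✓  (t3,w3) ✗  (t3,w4) ✗  (t4,w1) ✗  (t4,w3) ✗  (t4,w4) ✓
Counterexamples (restrictor pairs failing the scope): 10.

10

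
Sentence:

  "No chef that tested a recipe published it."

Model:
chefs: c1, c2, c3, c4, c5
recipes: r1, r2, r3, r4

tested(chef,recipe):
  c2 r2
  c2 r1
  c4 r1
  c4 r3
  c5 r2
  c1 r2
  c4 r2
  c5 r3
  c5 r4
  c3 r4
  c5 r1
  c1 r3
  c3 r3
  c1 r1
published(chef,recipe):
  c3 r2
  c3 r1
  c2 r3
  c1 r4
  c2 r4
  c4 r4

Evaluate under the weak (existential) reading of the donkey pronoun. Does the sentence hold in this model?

True

"it" takes "a recipe" as antecedent — a donkey pronoun bound across the clause boundary.
Truth condition: for no (c,r) with tested(c,r) does published(c,r) hold.
Restrictor pairs — does the scope hold? (c1,r1):fails  (c1,r2):fails  (c1,r3):fails  (c2,r1):fails  (c2,r2):fails  (c3,r3):fails  (c3,r4):fails  (c4,r1):fails  (c4,r2):fails  (c4,r3):fails  (c5,r1):fails  (c5,r2):fails  (c5,r3):fails  (c5,r4):fails
Scope holds for no restrictor pair, so the sentence is true.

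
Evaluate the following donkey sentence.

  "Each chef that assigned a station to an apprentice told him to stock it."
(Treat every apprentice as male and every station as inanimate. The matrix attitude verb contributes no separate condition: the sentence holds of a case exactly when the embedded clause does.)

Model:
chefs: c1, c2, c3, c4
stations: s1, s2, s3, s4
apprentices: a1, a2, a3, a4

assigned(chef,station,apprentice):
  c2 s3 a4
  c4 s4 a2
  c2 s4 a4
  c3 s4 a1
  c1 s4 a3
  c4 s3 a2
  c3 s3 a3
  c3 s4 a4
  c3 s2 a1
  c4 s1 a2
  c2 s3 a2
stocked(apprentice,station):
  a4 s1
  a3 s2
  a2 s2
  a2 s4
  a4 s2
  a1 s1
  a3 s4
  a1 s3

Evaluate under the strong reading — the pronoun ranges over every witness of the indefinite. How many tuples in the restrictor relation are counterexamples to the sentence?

9

"him" takes "an apprentice" as antecedent and "it" takes "a station"; both are donkey pronouns co-varying with the restrictor.
Strong reading: for every (c,s,a) with assigned(c,s,a), stocked(a,s).
Restrictor triples: (c1,s4,a3)→stocked(a3,s4) ✓  (c2,s3,a2)→stocked(a2,s3) ✗  (c2,s3,a4)→stocked(a4,s3) ✗  (c2,s4,a4)→stocked(a4,s4) ✗  (c3,s2,a1)→stocked(a1,s2) ✗  (c3,s3,a3)→stocked(a3,s3) ✗  (c3,s4,a1)→stocked(a1,s4) ✗  (c3,s4,a4)→stocked(a4,s4) ✗  (c4,s1,a2)→stocked(a2,s1) ✗  (c4,s3,a2)→stocked(a2,s3) ✗  (c4,s4,a2)→stocked(a2,s4) ✓
Counterexamples (restrictor triples failing the scope): 9.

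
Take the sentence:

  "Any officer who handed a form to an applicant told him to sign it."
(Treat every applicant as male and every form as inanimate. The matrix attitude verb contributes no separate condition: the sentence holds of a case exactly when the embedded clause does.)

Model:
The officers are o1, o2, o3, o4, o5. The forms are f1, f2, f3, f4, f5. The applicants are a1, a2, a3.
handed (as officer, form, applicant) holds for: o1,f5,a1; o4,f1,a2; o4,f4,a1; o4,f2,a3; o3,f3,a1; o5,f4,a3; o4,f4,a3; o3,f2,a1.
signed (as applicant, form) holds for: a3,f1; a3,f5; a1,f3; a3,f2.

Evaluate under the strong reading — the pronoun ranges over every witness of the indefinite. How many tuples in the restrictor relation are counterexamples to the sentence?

"him" takes "an applicant" as antecedent and "it" takes "a form"; both are donkey pronouns co-varying with the restrictor.
Strong reading: for every (o,f,a) with handed(o,f,a), signed(a,f).
Restrictor triples: (o1,f5,a1)→signed(a1,f5) ✗  (o3,f2,a1)→signed(a1,f2) ✗  (o3,f3,a1)→signed(a1,f3) ✓  (o4,f1,a2)→signed(a2,f1) ✗  (o4,f2,a3)→signed(a3,f2) ✓  (o4,f4,a1)→signed(a1,f4) ✗  (o4,f4,a3)→signed(a3,f4) ✗  (o5,f4,a3)→signed(a3,f4) ✗
Counterexamples (restrictor triples failing the scope): 6.

6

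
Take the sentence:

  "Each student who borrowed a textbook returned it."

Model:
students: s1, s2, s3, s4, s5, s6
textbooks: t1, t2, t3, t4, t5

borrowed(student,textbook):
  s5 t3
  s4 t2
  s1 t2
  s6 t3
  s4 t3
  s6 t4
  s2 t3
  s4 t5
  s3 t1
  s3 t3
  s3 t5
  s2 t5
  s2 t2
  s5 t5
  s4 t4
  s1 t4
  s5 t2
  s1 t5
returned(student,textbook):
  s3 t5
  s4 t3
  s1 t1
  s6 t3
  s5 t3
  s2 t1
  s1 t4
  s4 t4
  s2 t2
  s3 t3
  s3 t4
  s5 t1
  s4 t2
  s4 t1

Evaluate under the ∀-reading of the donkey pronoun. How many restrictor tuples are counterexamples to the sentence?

9

"it" takes "a textbook" as antecedent — a donkey pronoun bound across the clause boundary.
Strong reading: for every (s,t) with borrowed(s,t), returned(s,t).
Restrictor pairs: (s1,t2) ✗  (s1,t4) ✓  (s1,t5) ✗  (s2,t2) ✓  (s2,t3) ✗  (s2,t5) ✗  (s3,t1) ✗  (s3,t3) ✓  (s3,t5) ✓  (s4,t2) ✓  (s4,t3) ✓  (s4,t4) ✓  (s4,t5) ✗  (s5,t2) ✗  (s5,t3) ✓  (s5,t5) ✗  (s6,t3) ✓  (s6,t4) ✗
Counterexamples (restrictor pairs failing the scope): 9.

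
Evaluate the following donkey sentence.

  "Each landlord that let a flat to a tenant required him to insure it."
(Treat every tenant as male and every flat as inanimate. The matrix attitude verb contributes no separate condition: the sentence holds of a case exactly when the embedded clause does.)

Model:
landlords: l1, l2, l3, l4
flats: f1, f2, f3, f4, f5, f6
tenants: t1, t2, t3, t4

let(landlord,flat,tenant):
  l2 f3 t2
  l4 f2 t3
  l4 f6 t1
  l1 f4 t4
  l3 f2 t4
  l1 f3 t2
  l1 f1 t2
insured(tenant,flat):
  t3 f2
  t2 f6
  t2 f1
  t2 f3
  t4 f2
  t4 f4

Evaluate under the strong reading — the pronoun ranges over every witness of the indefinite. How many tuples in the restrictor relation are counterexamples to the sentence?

1

"him" takes "a tenant" as antecedent and "it" takes "a flat"; both are donkey pronouns co-varying with the restrictor.
Strong reading: for every (l,f,t) with let(l,f,t), insured(t,f).
Restrictor triples: (l1,f1,t2)→insured(t2,f1) ✓  (l1,f3,t2)→insured(t2,f3) ✓  (l1,f4,t4)→insured(t4,f4) ✓  (l2,f3,t2)→insured(t2,f3) ✓  (l3,f2,t4)→insured(t4,f2) ✓  (l4,f2,t3)→insured(t3,f2) ✓  (l4,f6,t1)→insured(t1,f6) ✗
Counterexamples (restrictor triples failing the scope): 1.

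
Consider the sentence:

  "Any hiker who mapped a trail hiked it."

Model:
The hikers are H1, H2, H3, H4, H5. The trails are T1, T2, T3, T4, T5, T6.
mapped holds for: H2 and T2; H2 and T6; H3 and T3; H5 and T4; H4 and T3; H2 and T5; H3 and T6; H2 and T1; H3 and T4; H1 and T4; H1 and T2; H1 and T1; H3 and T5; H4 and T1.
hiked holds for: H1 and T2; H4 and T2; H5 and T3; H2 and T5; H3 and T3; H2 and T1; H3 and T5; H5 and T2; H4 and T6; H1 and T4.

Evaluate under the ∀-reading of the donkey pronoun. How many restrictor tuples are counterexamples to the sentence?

8

"it" takes "a trail" as antecedent — a donkey pronoun bound across the clause boundary.
Strong reading: for every (h,t) with mapped(h,t), hiked(h,t).
Restrictor pairs: (H1,T1) ✗  (H1,T2) ✓  (H1,T4) ✓  (H2,T1) ✓  (H2,T2) ✗  (H2,T5) ✓  (H2,T6) ✗  (H3,T3) ✓  (H3,T4) ✗  (H3,T5) ✓  (H3,T6) ✗  (H4,T1) ✗  (H4,T3) ✗  (H5,T4) ✗
Counterexamples (restrictor pairs failing the scope): 8.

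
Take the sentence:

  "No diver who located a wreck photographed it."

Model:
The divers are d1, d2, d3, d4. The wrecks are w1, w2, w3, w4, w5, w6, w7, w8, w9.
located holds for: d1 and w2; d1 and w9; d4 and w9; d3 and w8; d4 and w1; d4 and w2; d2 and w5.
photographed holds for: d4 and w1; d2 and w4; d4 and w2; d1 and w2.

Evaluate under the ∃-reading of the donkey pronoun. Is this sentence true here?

False

"it" takes "a wreck" as antecedent — a donkey pronoun bound across the clause boundary.
Truth condition: for no (d,w) with located(d,w) does photographed(d,w) hold.
Restrictor pairs — does the scope hold? (d1,w2):holds  (d1,w9):fails  (d2,w5):fails  (d3,w8):fails  (d4,w1):holds  (d4,w2):holds  (d4,w9):fails
Scope holds for 3 pair(s), so the sentence is false.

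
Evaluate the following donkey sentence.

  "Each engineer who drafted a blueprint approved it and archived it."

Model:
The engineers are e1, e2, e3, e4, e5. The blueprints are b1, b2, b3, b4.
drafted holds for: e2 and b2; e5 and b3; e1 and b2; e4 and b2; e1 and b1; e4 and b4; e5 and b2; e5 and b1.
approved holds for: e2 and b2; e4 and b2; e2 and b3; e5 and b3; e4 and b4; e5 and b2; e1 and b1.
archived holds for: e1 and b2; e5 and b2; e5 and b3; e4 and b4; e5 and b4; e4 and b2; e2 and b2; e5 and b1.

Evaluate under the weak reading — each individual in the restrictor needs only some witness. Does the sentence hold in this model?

False

"it" takes "a blueprint" as antecedent — a donkey pronoun bound across the clause boundary.
Weak reading: every engineer e with some drafted-blueprint has at least one drafted-blueprint b such that approved(e,b) ∧ archived(e,b).
Per engineer: e1:✗  e2:✓  e4:✓  e5:✓
e1 has no witness among its drafted-blueprints.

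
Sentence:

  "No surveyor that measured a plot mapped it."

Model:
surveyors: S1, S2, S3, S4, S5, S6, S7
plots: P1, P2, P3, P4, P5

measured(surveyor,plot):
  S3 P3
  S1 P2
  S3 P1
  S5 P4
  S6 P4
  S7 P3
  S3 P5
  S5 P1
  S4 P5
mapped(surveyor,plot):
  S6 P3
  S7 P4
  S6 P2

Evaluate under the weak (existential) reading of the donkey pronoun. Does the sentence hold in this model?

True

"it" takes "a plot" as antecedent — a donkey pronoun bound across the clause boundary.
Truth condition: for no (s,p) with measured(s,p) does mapped(s,p) hold.
Restrictor pairs — does the scope hold? (S1,P2):fails  (S3,P1):fails  (S3,P3):fails  (S3,P5):fails  (S4,P5):fails  (S5,P1):fails  (S5,P4):fails  (S6,P4):fails  (S7,P3):fails
Scope holds for no restrictor pair, so the sentence is true.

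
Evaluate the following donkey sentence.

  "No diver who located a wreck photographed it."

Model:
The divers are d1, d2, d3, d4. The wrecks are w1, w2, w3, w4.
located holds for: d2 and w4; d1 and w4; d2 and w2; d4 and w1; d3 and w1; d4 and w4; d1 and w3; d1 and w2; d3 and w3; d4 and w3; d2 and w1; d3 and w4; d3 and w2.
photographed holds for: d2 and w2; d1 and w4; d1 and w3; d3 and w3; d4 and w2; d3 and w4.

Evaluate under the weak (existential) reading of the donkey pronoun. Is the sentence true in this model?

"it" takes "a wreck" as antecedent — a donkey pronoun bound across the clause boundary.
Truth condition: for no (d,w) with located(d,w) does photographed(d,w) hold.
Restrictor pairs — does the scope hold? (d1,w2):fails  (d1,w3):holds  (d1,w4):holds  (d2,w1):fails  (d2,w2):holds  (d2,w4):fails  (d3,w1):fails  (d3,w2):fails  (d3,w3):holds  (d3,w4):holds  (d4,w1):fails  (d4,w3):fails  (d4,w4):fails
Scope holds for 5 pair(s), so the sentence is false.

False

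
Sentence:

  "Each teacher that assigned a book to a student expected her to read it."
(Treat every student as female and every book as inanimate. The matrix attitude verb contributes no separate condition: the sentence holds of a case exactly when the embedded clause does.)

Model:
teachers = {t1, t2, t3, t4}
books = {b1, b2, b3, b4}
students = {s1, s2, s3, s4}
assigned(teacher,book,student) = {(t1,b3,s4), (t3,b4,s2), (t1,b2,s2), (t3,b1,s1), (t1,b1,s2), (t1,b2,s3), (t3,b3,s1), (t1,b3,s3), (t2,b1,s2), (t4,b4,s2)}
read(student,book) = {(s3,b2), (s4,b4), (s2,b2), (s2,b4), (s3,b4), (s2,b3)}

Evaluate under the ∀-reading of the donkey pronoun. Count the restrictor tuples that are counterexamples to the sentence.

"her" takes "a student" as antecedent and "it" takes "a book"; both are donkey pronouns co-varying with the restrictor.
Strong reading: for every (t,b,s) with assigned(t,b,s), read(s,b).
Restrictor triples: (t1,b1,s2)→read(s2,b1) ✗  (t1,b2,s2)→read(s2,b2) ✓  (t1,b2,s3)→read(s3,b2) ✓  (t1,b3,s3)→read(s3,b3) ✗  (t1,b3,s4)→read(s4,b3) ✗  (t2,b1,s2)→read(s2,b1) ✗  (t3,b1,s1)→read(s1,b1) ✗  (t3,b3,s1)→read(s1,b3) ✗  (t3,b4,s2)→read(s2,b4) ✓  (t4,b4,s2)→read(s2,b4) ✓
Counterexamples (restrictor triples failing the scope): 6.

6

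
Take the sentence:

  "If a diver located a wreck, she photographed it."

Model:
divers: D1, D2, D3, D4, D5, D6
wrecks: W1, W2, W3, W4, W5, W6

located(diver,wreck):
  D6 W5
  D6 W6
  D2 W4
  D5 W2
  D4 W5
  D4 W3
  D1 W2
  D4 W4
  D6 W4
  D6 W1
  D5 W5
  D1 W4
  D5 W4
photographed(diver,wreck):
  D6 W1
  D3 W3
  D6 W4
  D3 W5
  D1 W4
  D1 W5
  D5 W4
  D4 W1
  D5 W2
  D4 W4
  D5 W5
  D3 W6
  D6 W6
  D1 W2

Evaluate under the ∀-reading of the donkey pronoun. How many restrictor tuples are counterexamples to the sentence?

"it" takes "a wreck" as antecedent — a donkey pronoun bound across the clause boundary.
Strong reading: for every (d,w) with located(d,w), photographed(d,w).
Restrictor pairs: (D1,W2) ✓  (D1,W4) ✓  (D2,W4) ✗  (D4,W3) ✗  (D4,W4) ✓  (D4,W5) ✗  (D5,W2) ✓  (D5,W4) ✓  (D5,W5) ✓  (D6,W1) ✓  (D6,W4) ✓  (D6,W5) ✗  (D6,W6) ✓
Counterexamples (restrictor pairs failing the scope): 4.

4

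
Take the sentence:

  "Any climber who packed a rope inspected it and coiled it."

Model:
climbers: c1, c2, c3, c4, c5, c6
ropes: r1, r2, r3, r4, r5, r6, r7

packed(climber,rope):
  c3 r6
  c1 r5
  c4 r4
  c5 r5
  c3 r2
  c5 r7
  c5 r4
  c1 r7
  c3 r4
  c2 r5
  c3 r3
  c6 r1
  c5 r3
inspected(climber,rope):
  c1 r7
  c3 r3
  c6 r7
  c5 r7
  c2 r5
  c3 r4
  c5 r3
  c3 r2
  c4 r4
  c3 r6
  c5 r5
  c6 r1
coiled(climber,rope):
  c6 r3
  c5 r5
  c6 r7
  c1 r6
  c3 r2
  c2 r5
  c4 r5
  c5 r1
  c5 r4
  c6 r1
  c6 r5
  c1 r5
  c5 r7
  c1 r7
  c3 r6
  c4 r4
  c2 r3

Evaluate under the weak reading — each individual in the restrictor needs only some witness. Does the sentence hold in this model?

"it" takes "a rope" as antecedent — a donkey pronoun bound across the clause boundary.
Weak reading: every climber c with some packed-rope has at least one packed-rope r such that inspected(c,r) ∧ coiled(c,r).
Per climber: c1:✓  c2:✓  c3:✓  c4:✓  c5:✓  c6:✓
Every climber in the restrictor has a witness.

True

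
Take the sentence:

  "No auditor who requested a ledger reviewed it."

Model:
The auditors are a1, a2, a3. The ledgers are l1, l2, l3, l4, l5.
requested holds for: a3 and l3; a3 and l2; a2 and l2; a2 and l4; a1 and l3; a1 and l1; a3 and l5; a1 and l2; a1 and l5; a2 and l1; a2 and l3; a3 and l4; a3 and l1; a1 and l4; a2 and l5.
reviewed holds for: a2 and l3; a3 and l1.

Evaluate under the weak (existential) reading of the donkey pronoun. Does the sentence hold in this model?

"it" takes "a ledger" as antecedent — a donkey pronoun bound across the clause boundary.
Truth condition: for no (a,l) with requested(a,l) does reviewed(a,l) hold.
Restrictor pairs — does the scope hold? (a1,l1):fails  (a1,l2):fails  (a1,l3):fails  (a1,l4):fails  (a1,l5):fails  (a2,l1):fails  (a2,l2):fails  (a2,l3):holds  (a2,l4):fails  (a2,l5):fails  (a3,l1):holds  (a3,l2):fails  (a3,l3):fails  (a3,l4):fails  (a3,l5):fails
Scope holds for 2 pair(s), so the sentence is false.

False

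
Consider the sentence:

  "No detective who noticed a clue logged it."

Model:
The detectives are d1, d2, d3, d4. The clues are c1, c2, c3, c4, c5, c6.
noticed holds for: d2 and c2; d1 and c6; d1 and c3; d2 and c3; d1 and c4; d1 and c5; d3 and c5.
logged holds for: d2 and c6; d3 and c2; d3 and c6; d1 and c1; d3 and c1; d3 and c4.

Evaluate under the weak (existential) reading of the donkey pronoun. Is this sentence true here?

"it" takes "a clue" as antecedent — a donkey pronoun bound across the clause boundary.
Truth condition: for no (d,c) with noticed(d,c) does logged(d,c) hold.
Restrictor pairs — does the scope hold? (d1,c3):fails  (d1,c4):fails  (d1,c5):fails  (d1,c6):fails  (d2,c2):fails  (d2,c3):fails  (d3,c5):fails
Scope holds for no restrictor pair, so the sentence is true.

True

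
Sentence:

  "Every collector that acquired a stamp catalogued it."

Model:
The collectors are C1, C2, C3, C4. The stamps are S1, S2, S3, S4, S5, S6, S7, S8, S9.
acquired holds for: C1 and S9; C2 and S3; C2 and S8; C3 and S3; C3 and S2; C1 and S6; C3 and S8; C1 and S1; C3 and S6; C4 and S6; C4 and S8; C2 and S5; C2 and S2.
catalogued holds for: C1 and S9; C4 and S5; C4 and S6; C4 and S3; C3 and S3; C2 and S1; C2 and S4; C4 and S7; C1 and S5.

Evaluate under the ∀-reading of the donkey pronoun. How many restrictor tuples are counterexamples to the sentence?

10

"it" takes "a stamp" as antecedent — a donkey pronoun bound across the clause boundary.
Strong reading: for every (c,s) with acquired(c,s), catalogued(c,s).
Restrictor pairs: (C1,S1) ✗  (C1,S6) ✗  (C1,S9) ✓  (C2,S2) ✗  (C2,S3) ✗  (C2,S5) ✗  (C2,S8) ✗  (C3,S2) ✗  (C3,S3) ✓  (C3,S6) ✗  (C3,S8) ✗  (C4,S6) ✓  (C4,S8) ✗
Counterexamples (restrictor pairs failing the scope): 10.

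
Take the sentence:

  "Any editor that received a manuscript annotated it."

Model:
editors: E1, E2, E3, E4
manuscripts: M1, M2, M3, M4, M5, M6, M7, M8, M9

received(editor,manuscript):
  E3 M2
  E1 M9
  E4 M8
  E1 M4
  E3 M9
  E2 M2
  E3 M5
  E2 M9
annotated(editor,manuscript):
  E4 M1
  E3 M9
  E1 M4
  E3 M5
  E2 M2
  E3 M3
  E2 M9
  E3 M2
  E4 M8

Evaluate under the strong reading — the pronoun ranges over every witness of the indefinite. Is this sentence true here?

"it" takes "a manuscript" as antecedent — a donkey pronoun bound across the clause boundary.
Strong reading: for every (e,m) with received(e,m), annotated(e,m).
Restrictor pairs: (E1,M4) ✓  (E1,M9) ✗  (E2,M2) ✓  (E2,M9) ✓  (E3,M2) ✓  (E3,M5) ✓  (E3,M9) ✓  (E4,M8) ✓
Counterexample: (E1,M9) is in received but fails the scope.

False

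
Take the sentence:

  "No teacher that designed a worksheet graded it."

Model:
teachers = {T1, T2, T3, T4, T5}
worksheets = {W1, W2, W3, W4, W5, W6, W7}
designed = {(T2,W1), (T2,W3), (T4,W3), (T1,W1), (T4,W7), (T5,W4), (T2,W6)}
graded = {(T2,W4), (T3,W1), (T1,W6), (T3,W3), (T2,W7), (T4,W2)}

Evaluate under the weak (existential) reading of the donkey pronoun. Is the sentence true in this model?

True

"it" takes "a worksheet" as antecedent — a donkey pronoun bound across the clause boundary.
Truth condition: for no (t,w) with designed(t,w) does graded(t,w) hold.
Restrictor pairs — does the scope hold? (T1,W1):fails  (T2,W1):fails  (T2,W3):fails  (T2,W6):fails  (T4,W3):fails  (T4,W7):fails  (T5,W4):fails
Scope holds for no restrictor pair, so the sentence is true.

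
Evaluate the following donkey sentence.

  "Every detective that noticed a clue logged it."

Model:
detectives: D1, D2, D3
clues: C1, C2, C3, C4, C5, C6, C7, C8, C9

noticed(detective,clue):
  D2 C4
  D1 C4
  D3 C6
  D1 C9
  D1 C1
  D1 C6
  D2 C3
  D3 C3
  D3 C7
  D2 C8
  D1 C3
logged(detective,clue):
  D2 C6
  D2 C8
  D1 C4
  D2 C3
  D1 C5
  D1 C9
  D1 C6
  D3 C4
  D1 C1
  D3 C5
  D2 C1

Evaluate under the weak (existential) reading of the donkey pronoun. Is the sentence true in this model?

False

"it" takes "a clue" as antecedent — a donkey pronoun bound across the clause boundary.
Weak reading: every detective d with some noticed-clue has at least one noticed-clue c such that logged(d,c).
Per detective: D1:✓  D2:✓  D3:✗
D3 has no witness among its noticed-clues.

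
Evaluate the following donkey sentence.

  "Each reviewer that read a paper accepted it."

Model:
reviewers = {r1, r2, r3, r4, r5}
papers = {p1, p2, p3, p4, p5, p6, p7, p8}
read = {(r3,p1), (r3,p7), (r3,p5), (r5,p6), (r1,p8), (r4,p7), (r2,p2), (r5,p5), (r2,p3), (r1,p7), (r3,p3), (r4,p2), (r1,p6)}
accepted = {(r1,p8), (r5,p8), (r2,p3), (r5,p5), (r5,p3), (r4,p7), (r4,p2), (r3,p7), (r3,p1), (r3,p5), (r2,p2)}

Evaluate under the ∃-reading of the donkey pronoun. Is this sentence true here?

"it" takes "a paper" as antecedent — a donkey pronoun bound across the clause boundary.
Weak reading: every reviewer r with some read-paper has at least one read-paper p such that accepted(r,p).
Per reviewer: r1:✓  r2:✓  r3:✓  r4:✓  r5:✓
Every reviewer in the restrictor has a witness.

True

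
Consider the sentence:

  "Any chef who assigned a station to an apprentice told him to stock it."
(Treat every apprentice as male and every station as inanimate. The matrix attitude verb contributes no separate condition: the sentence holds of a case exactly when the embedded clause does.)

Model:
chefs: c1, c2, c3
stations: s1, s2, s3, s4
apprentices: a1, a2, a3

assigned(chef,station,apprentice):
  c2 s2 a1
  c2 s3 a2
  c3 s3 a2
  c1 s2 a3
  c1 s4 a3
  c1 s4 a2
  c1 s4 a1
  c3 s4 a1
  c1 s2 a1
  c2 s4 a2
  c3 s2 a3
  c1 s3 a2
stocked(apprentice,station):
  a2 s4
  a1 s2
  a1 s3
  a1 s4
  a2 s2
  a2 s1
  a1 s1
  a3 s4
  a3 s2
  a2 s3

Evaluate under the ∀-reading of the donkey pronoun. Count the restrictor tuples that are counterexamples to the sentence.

"him" takes "an apprentice" as antecedent and "it" takes "a station"; both are donkey pronouns co-varying with the restrictor.
Strong reading: for every (c,s,a) with assigned(c,s,a), stocked(a,s).
Restrictor triples: (c1,s2,a1)→stocked(a1,s2) ✓  (c1,s2,a3)→stocked(a3,s2) ✓  (c1,s3,a2)→stocked(a2,s3) ✓  (c1,s4,a1)→stocked(a1,s4) ✓  (c1,s4,a2)→stocked(a2,s4) ✓  (c1,s4,a3)→stocked(a3,s4) ✓  (c2,s2,a1)→stocked(a1,s2) ✓  (c2,s3,a2)→stocked(a2,s3) ✓  (c2,s4,a2)→stocked(a2,s4) ✓  (c3,s2,a3)→stocked(a3,s2) ✓  (c3,s3,a2)→stocked(a2,s3) ✓  (c3,s4,a1)→stocked(a1,s4) ✓
Counterexamples (restrictor triples failing the scope): 0.

0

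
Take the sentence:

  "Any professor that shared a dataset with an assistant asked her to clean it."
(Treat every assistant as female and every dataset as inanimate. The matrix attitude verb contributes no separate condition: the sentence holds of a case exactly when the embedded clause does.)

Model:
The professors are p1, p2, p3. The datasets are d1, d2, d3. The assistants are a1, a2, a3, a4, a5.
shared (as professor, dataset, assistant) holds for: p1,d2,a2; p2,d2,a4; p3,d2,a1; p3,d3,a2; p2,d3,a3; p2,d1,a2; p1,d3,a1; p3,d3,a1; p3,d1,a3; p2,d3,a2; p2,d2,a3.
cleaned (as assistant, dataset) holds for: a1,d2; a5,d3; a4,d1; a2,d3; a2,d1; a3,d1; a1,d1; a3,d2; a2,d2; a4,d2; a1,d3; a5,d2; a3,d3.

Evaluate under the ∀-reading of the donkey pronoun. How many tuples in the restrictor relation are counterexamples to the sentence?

"her" takes "an assistant" as antecedent and "it" takes "a dataset"; both are donkey pronouns co-varying with the restrictor.
Strong reading: for every (p,d,a) with shared(p,d,a), cleaned(a,d).
Restrictor triples: (p1,d2,a2)→cleaned(a2,d2) ✓  (p1,d3,a1)→cleaned(a1,d3) ✓  (p2,d1,a2)→cleaned(a2,d1) ✓  (p2,d2,a3)→cleaned(a3,d2) ✓  (p2,d2,a4)→cleaned(a4,d2) ✓  (p2,d3,a2)→cleaned(a2,d3) ✓  (p2,d3,a3)→cleaned(a3,d3) ✓  (p3,d1,a3)→cleaned(a3,d1) ✓  (p3,d2,a1)→cleaned(a1,d2) ✓  (p3,d3,a1)→cleaned(a1,d3) ✓  (p3,d3,a2)→cleaned(a2,d3) ✓
Counterexamples (restrictor triples failing the scope): 0.

0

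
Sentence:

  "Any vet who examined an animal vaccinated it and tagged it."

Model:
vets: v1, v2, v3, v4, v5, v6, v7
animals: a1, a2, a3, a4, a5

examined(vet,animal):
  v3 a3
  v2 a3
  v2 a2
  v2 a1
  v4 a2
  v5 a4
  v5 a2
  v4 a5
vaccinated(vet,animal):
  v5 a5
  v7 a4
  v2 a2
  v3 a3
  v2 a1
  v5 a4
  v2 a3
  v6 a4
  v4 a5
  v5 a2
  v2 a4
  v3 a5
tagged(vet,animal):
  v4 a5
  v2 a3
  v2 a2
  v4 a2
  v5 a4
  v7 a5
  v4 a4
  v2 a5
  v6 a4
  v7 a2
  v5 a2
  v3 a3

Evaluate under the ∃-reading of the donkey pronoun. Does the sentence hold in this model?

True

"it" takes "an animal" as antecedent — a donkey pronoun bound across the clause boundary.
Weak reading: every vet v with some examined-animal has at least one examined-animal a such that vaccinated(v,a) ∧ tagged(v,a).
Per vet: v2:✓  v3:✓  v4:✓  v5:✓
Every vet in the restrictor has a witness.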